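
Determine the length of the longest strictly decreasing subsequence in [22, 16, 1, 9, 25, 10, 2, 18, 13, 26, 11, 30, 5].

5

Let dp[i] be the longest decreasing subsequence ending at position i. Then dp = [1, 2, 3, 3, 1, 3, 4, 2, 3, 1, 4, 1, 5].
The maximum is 5; one witness is 22, 16, 13, 11, 5 at positions 1,2,9,11,13.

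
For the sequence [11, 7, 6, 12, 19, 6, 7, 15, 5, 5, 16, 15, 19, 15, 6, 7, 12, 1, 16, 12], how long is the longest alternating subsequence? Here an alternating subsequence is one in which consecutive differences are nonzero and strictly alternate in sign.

14

Track the best alternating length ending on an up-step vs a down-step at each position: up/down = 1/1, 1/2, 1/2, 3/1, 3/1, 1/4, 5/4, 5/4, 1/6, 1/6, 7/4, 7/8, 9/1, 7/10, 7/10, 11/10, 11/10, 1/12, 13/10, 13/14.
The maximum over both is 14; one such subsequence is 11, 7, 12, 6, 7, 5, 16, 15, 19, 6, 7, 1, 16, 12.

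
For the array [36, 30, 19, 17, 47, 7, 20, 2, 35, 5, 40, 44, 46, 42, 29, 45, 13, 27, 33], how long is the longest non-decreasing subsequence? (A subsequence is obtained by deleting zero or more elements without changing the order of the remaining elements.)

One longest non-decreasing subsequence is 19, 20, 35, 40, 44, 46 (positions 3,7,9,11,12,13), of length 6; no longer one exists.

6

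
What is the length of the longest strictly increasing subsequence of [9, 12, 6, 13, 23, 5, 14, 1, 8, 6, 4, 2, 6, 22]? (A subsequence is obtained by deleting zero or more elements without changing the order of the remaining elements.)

5

One longest increasing subsequence is 9, 12, 13, 14, 22 (positions 1,2,4,7,14), of length 5; no longer one exists.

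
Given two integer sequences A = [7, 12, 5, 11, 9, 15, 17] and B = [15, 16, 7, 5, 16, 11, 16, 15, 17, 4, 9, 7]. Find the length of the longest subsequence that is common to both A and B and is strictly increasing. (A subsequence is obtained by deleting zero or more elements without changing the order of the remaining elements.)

A longest common strictly increasing subsequence is 7, 11, 15, 17 (length 4); it appears in order in both A and B, and no longer such subsequence exists.

4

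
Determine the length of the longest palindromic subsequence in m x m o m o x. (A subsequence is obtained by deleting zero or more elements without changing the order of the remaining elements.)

One longest palindromic subsequence is xomox (positions 2,4,5,6,7); it reads the same forward and backward, and the interval DP gives dp[1][7] = 5.

5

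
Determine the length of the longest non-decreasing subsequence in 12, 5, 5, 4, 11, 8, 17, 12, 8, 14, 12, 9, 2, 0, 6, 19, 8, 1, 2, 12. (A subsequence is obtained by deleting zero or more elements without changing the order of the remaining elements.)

6

Scanning left to right, the best length ending at each element is: 12→1, 5→1, 5→2, 4→1, 11→3, 8→3, 17→4, 12→4, 8→4, 14→5, 12→5, 9→5, 2→1, 0→1, 6→3, 19→6, 8→5, 1→2, 2→3, 12→6.
So the longest non-decreasing subsequence has length 6, e.g. 5, 5, 11, 12, 14, 19.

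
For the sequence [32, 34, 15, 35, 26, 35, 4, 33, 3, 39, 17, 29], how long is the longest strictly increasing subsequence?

4

Let dp[i] be the longest increasing subsequence ending at position i. Then dp = [1, 2, 1, 3, 2, 3, 1, 3, 1, 4, 2, 3].
The maximum is 4; one witness is 32, 34, 35, 39 at positions 1,2,4,10.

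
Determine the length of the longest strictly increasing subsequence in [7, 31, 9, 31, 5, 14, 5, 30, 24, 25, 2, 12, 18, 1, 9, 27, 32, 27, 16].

7

Let dp[i] be the longest increasing subsequence ending at position i. Then dp = [1, 2, 2, 3, 1, 3, 1, 4, 4, 5, 1, 3, 4, 1, 2, 6, 7, 6, 4].
The maximum is 7; one witness is 7, 9, 14, 24, 25, 27, 32 at positions 1,3,6,9,10,16,17.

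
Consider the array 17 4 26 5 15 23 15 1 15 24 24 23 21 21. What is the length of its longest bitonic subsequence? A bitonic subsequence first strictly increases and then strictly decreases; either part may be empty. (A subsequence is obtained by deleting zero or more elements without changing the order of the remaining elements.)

Let inc[i] be the LIS ending at i and dec[i] the longest strictly decreasing subsequence starting at i. inc = [1, 1, 2, 2, 3, 4, 3, 1, 3, 5, 5, 4, 4, 4], dec = [3, 2, 4, 2, 2, 3, 2, 1, 1, 3, 3, 2, 1, 1].
max_i inc[i]+dec[i]−1 = 7, with one witness 4, 5, 15, 23, 24, 23, 21.

7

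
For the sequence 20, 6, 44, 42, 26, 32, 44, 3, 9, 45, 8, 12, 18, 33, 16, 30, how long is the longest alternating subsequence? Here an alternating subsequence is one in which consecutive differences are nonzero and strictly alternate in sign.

11

A longest alternating subsequence is 20, 6, 44, 26, 32, 3, 9, 8, 18, 16, 30 (positions 1,2,3,5,6,8,9,11,13,15,16); its 10 consecutive differences strictly alternate in sign, and length 11 is optimal.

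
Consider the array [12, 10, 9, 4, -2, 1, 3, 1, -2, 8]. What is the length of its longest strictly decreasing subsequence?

7

Scanning left to right, the best length ending at each element is: 12→1, 10→2, 9→3, 4→4, -2→5, 1→5, 3→5, 1→6, -2→7, 8→4.
So the longest decreasing subsequence has length 7, e.g. 12, 10, 9, 4, 3, 1, -2.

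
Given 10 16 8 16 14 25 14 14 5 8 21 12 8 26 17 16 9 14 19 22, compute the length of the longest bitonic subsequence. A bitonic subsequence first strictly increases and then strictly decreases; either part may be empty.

7

One longest bitonic subsequence is 10, 16, 25, 21, 17, 16, 14 (positions 1,2,6,11,15,16,18): it rises to 25 then falls. Length 7 is optimal.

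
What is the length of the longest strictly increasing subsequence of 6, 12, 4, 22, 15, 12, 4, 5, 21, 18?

Let dp[i] be the longest increasing subsequence ending at position i. Then dp = [1, 2, 1, 3, 3, 2, 1, 2, 4, 4].
The maximum is 4; one witness is 6, 12, 15, 21 at positions 1,2,5,9.

4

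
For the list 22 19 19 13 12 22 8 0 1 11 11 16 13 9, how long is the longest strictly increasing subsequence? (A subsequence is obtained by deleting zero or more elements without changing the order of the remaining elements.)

One longest increasing subsequence is 0, 1, 11, 16 (positions 8,9,10,12), of length 4; no longer one exists.

4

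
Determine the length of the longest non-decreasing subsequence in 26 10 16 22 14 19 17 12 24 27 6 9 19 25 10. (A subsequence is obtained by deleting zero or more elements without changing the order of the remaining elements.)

Let dp[i] be the longest non-decreasing subsequence ending at position i. Then dp = [1, 1, 2, 3, 2, 3, 3, 2, 4, 5, 1, 2, 4, 5, 3].
The maximum is 5; one witness is 10, 16, 22, 24, 27 at positions 2,3,4,9,10.

5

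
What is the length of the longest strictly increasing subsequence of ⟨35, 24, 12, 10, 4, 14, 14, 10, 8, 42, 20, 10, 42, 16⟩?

Scanning left to right, the best length ending at each element is: 35→1, 24→1, 12→1, 10→1, 4→1, 14→2, 14→2, 10→2, 8→2, 42→3, 20→3, 10→3, 42→4, 16→4.
So the longest increasing subsequence has length 4, e.g. 12, 14, 20, 42.

4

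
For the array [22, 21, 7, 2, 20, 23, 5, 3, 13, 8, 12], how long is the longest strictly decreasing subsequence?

5

Let dp[i] be the longest decreasing subsequence ending at position i. Then dp = [1, 2, 3, 4, 3, 1, 4, 5, 4, 5, 5].
The maximum is 5; one witness is 22, 21, 7, 5, 3 at positions 1,2,3,7,8.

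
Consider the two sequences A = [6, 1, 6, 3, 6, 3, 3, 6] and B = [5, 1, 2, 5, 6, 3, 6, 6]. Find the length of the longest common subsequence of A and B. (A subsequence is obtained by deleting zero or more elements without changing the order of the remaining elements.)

Backtracking the LCS table gives one alignment: 1 (A2,B2) → 6 (A3,B5) → 3 (A4,B6) → 6 (A5,B7) → 6 (A8,B8).
So the longest common subsequence has length 5.

5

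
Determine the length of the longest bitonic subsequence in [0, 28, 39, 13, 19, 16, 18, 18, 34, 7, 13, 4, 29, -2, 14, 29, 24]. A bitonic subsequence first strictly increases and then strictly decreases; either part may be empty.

Let inc[i] be the LIS ending at i and dec[i] the longest strictly decreasing subsequence starting at i. inc = [1, 2, 3, 2, 3, 3, 4, 4, 5, 2, 3, 2, 5, 1, 4, 5, 5], dec = [2, 6, 6, 4, 5, 4, 4, 4, 4, 3, 3, 2, 2, 1, 1, 2, 1].
max_i inc[i]+dec[i]−1 = 8, with one witness 0, 28, 39, 19, 18, 13, 4, -2.

8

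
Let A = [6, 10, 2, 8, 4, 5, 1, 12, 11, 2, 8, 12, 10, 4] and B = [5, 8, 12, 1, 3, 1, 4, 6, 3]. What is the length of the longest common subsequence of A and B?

4

Backtracking the LCS table gives one alignment: 5 (A6,B1) → 8 (A11,B2) → 12 (A12,B3) → 4 (A14,B7).
So the longest common subsequence has length 4.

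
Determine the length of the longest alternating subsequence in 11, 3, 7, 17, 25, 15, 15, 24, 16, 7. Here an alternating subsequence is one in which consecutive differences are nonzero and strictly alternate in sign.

A longest alternating subsequence is 11, 3, 17, 15, 24, 16 (positions 1,2,4,6,8,9); its 5 consecutive differences strictly alternate in sign, and length 6 is optimal.

6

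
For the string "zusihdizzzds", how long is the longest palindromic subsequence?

7

Using dp[i][j] = 2 + dp[i+1][j−1] if the ends match, else max(dp[i+1][j], dp[i][j−1]):
dp[1][12] = 7. A witness is sdzzzds at positions 3,6,8,9,10,11,12.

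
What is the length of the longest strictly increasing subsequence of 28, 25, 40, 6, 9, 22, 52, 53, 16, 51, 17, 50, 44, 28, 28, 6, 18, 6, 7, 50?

Scanning left to right, the best length ending at each element is: 28→1, 25→1, 40→2, 6→1, 9→2, 22→3, 52→4, 53→5, 16→3, 51→4, 17→4, 50→5, 44→5, 28→5, 28→5, 6→1, 18→5, 6→1, 7→2, 50→6.
So the longest increasing subsequence has length 6, e.g. 6, 9, 16, 17, 44, 50.

6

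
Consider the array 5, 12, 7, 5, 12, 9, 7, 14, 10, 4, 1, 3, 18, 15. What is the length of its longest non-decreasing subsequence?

Let dp[i] be the longest non-decreasing subsequence ending at position i. Then dp = [1, 2, 2, 2, 3, 3, 3, 4, 4, 1, 1, 2, 5, 5].
The maximum is 5; one witness is 5, 12, 12, 14, 18 at positions 1,2,5,8,13.

5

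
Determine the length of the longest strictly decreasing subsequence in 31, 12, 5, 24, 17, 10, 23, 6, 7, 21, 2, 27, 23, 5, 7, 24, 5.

One longest decreasing subsequence is 31, 24, 17, 10, 6, 2 (positions 1,4,5,6,8,11), of length 6; no longer one exists.

6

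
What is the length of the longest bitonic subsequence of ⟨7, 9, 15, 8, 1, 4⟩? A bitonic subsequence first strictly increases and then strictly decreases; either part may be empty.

One longest bitonic subsequence is 7, 9, 15, 8, 4 (positions 1,2,3,4,6): it rises to 15 then falls. Length 5 is optimal.

5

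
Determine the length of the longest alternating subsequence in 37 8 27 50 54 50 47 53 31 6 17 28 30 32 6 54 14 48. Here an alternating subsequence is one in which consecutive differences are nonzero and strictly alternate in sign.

11

Track the best alternating length ending on an up-step vs a down-step at each position: up/down = 1/1, 1/2, 3/2, 3/1, 3/1, 3/4, 3/4, 5/4, 3/6, 1/6, 7/6, 7/6, 7/6, 7/6, 1/8, 9/1, 9/10, 11/10.
The maximum over both is 11; one such subsequence is 37, 8, 54, 50, 53, 6, 17, 6, 54, 14, 48.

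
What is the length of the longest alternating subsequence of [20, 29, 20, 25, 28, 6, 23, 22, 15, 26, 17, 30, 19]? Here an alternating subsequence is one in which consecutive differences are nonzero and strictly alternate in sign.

Track the best alternating length ending on an up-step vs a down-step at each position: up/down = 1/1, 2/1, 1/3, 4/3, 4/3, 1/5, 6/5, 6/7, 6/7, 8/5, 8/9, 10/1, 10/11.
The maximum over both is 11; one such subsequence is 20, 29, 20, 25, 6, 23, 22, 26, 17, 30, 19.

11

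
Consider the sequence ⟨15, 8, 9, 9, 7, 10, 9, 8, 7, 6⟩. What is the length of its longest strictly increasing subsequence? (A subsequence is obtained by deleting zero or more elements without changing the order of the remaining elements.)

One longest increasing subsequence is 8, 9, 10 (positions 2,3,6), of length 3; no longer one exists.

3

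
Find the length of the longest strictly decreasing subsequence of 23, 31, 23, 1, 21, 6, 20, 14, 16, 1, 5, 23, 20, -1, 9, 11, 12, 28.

One longest decreasing subsequence is 31, 23, 21, 20, 14, 1, -1 (positions 2,3,5,7,8,10,14), of length 7; no longer one exists.

7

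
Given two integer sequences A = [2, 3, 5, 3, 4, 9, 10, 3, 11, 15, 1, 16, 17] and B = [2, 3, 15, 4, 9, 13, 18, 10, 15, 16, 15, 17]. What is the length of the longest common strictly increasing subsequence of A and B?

A longest common strictly increasing subsequence is 2, 3, 4, 9, 10, 15, 16, 17 (length 8); it appears in order in both A and B, and no longer such subsequence exists.

8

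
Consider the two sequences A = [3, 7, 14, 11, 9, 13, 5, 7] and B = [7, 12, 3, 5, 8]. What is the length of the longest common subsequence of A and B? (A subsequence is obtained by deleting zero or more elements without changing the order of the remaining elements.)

Backtracking the LCS table gives one alignment: 3 (A1,B3) → 5 (A7,B4).
So the longest common subsequence has length 2.

2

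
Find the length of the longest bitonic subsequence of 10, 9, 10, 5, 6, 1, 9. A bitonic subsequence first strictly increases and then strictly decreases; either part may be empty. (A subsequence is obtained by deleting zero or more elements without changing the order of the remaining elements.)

4

Let inc[i] be the LIS ending at i and dec[i] the longest strictly decreasing subsequence starting at i. inc = [1, 1, 2, 1, 2, 1, 3], dec = [4, 3, 3, 2, 2, 1, 1].
max_i inc[i]+dec[i]−1 = 4, with one witness 10, 9, 6, 1.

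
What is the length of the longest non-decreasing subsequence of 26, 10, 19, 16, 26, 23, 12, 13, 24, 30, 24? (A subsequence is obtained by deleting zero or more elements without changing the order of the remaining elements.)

One longest non-decreasing subsequence is 10, 19, 23, 24, 30 (positions 2,3,6,9,10), of length 5; no longer one exists.

5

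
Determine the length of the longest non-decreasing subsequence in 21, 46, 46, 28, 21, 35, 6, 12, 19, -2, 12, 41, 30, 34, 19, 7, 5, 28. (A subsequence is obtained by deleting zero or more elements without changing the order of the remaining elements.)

5

Scanning left to right, the best length ending at each element is: 21→1, 46→2, 46→3, 28→2, 21→2, 35→3, 6→1, 12→2, 19→3, -2→1, 12→3, 41→4, 30→4, 34→5, 19→4, 7→2, 5→2, 28→5.
So the longest non-decreasing subsequence has length 5, e.g. 6, 12, 19, 30, 34.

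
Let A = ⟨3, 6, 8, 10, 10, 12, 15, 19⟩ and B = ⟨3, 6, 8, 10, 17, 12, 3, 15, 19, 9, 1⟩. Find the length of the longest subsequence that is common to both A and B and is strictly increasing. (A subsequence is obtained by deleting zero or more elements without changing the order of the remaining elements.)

For each value that appears in both, track the longest common increasing run ending there.
The best achievable length is 7; one witness is 3, 6, 8, 10, 12, 15, 19 (A-positions 1,2,3,4,6,7,8, B-positions 1,2,3,4,6,8,9).

7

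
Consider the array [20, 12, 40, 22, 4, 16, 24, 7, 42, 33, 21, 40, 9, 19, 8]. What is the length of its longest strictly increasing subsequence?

5

One longest increasing subsequence is 20, 22, 24, 33, 40 (positions 1,4,7,10,12), of length 5; no longer one exists.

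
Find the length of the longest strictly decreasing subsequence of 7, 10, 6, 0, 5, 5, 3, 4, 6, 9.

Scanning left to right, the best length ending at each element is: 7→1, 10→1, 6→2, 0→3, 5→3, 5→3, 3→4, 4→4, 6→2, 9→2.
So the longest decreasing subsequence has length 4, e.g. 7, 6, 5, 3.

4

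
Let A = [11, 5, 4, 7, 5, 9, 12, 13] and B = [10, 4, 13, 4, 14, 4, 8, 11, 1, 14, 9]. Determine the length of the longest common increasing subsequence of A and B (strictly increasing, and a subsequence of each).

A longest common strictly increasing subsequence is 4, 13 (length 2); it appears in order in both A and B, and no longer such subsequence exists.

2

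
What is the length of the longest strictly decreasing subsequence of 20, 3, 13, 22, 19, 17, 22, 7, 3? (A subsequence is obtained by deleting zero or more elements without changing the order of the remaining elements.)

5

Let dp[i] be the longest decreasing subsequence ending at position i. Then dp = [1, 2, 2, 1, 2, 3, 1, 4, 5].
The maximum is 5; one witness is 20, 19, 17, 7, 3 at positions 1,5,6,8,9.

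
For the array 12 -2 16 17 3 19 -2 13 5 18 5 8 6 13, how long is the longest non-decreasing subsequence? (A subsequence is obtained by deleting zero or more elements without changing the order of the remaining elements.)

6

Scanning left to right, the best length ending at each element is: 12→1, -2→1, 16→2, 17→3, 3→2, 19→4, -2→2, 13→3, 5→3, 18→4, 5→4, 8→5, 6→5, 13→6.
So the longest non-decreasing subsequence has length 6, e.g. -2, 3, 5, 5, 8, 13.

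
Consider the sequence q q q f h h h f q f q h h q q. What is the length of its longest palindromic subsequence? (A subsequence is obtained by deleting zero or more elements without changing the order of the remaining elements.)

One longest palindromic subsequence is qqhhqfqhhqq (positions 1,2,5,6,9,10,11,12,13,14,15); it reads the same forward and backward, and the interval DP gives dp[1][15] = 11.

11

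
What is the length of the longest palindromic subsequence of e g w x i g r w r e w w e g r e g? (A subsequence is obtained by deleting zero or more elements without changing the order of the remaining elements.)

9

One longest palindromic subsequence is egwwewwge (positions 1,2,3,8,10,11,12,14,16); it reads the same forward and backward, and the interval DP gives dp[1][17] = 9.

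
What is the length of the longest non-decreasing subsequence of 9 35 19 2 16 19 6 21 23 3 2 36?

6

One longest non-decreasing subsequence is 9, 19, 19, 21, 23, 36 (positions 1,3,6,8,9,12), of length 6; no longer one exists.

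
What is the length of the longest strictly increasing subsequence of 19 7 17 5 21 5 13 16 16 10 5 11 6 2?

3

One longest increasing subsequence is 7, 17, 21 (positions 2,3,5), of length 3; no longer one exists.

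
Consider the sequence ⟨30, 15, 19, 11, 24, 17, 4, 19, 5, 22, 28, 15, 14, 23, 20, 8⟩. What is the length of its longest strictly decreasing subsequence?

6

Let dp[i] be the longest decreasing subsequence ending at position i. Then dp = [1, 2, 2, 3, 2, 3, 4, 3, 4, 3, 2, 4, 5, 3, 4, 6].
The maximum is 6; one witness is 30, 19, 17, 15, 14, 8 at positions 1,3,6,12,13,16.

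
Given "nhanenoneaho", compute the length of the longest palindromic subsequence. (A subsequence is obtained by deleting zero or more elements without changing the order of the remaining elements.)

Using dp[i][j] = 2 + dp[i+1][j−1] if the ends match, else max(dp[i+1][j], dp[i][j−1]):
dp[1][12] = 9. A witness is haenoneah at positions 2,3,5,6,7,8,9,10,11.

9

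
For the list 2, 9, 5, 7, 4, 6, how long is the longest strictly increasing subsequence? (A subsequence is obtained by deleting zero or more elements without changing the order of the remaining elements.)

3

Let dp[i] be the longest increasing subsequence ending at position i. Then dp = [1, 2, 2, 3, 2, 3].
The maximum is 3; one witness is 2, 5, 7 at positions 1,3,4.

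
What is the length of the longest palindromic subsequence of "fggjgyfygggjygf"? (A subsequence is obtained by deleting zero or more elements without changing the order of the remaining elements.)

11

One longest palindromic subsequence is fgjgyfygjgf (positions 1,2,4,5,6,7,8,11,12,14,15); it reads the same forward and backward, and the interval DP gives dp[1][15] = 11.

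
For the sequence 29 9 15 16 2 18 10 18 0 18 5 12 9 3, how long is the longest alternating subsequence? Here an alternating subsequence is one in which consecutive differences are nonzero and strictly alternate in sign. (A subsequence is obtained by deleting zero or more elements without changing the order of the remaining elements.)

A longest alternating subsequence is 29, 9, 15, 2, 18, 10, 18, 0, 18, 5, 12, 9 (positions 1,2,3,5,6,7,8,9,10,11,12,13); its 11 consecutive differences strictly alternate in sign, and length 12 is optimal.

12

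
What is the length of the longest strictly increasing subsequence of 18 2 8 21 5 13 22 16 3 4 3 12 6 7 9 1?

Scanning left to right, the best length ending at each element is: 18→1, 2→1, 8→2, 21→3, 5→2, 13→3, 22→4, 16→4, 3→2, 4→3, 3→2, 12→4, 6→4, 7→5, 9→6, 1→1.
So the longest increasing subsequence has length 6, e.g. 2, 3, 4, 6, 7, 9.

6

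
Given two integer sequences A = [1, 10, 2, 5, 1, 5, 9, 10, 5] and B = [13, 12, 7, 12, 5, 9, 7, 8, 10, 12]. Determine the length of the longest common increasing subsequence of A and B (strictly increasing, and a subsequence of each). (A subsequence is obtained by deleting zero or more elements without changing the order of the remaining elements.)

For each value that appears in both, track the longest common increasing run ending there.
The best achievable length is 3; one witness is 5, 9, 10 (A-positions 4,7,8, B-positions 5,6,9).

3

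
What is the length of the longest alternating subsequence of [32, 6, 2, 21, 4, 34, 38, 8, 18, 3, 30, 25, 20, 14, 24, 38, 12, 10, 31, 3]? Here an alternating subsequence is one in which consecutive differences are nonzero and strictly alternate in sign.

A longest alternating subsequence is 32, 6, 21, 4, 34, 8, 18, 3, 30, 20, 24, 12, 31, 3 (positions 1,2,4,5,6,8,9,10,11,13,15,17,19,20); its 13 consecutive differences strictly alternate in sign, and length 14 is optimal.

14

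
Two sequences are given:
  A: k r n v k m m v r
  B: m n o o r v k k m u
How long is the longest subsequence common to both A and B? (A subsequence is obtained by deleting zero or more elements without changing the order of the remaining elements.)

Backtracking the LCS table gives one alignment: r (A2,B5) → v (A4,B6) → k (A5,B8) → m (A6,B9).
So the longest common subsequence has length 4.

4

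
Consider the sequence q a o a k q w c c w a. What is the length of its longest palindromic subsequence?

6

Using dp[i][j] = 2 + dp[i+1][j−1] if the ends match, else max(dp[i+1][j], dp[i][j−1]):
dp[1][11] = 6. A witness is awccwa at positions 2,7,8,9,10,11.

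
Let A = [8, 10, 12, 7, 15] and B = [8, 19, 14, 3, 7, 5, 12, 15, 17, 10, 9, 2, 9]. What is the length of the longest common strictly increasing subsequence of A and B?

3

For each value that appears in both, track the longest common increasing run ending there.
The best achievable length is 3; one witness is 8, 12, 15 (A-positions 1,3,5, B-positions 1,7,8).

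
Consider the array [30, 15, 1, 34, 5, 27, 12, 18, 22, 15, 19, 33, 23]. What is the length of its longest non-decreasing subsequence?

Scanning left to right, the best length ending at each element is: 30→1, 15→1, 1→1, 34→2, 5→2, 27→3, 12→3, 18→4, 22→5, 15→4, 19→5, 33→6, 23→6.
So the longest non-decreasing subsequence has length 6, e.g. 1, 5, 12, 18, 22, 33.

6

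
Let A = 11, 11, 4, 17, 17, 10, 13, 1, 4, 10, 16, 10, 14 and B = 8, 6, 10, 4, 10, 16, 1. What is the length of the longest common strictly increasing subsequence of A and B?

3

For each value that appears in both, track the longest common increasing run ending there.
The best achievable length is 3; one witness is 4, 10, 16 (A-positions 3,6,11, B-positions 4,5,6).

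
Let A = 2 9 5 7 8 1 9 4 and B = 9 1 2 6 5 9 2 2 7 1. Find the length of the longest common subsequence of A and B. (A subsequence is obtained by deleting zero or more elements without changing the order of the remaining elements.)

4

Backtracking the LCS table gives one alignment: 2 (A1,B3) → 9 (A2,B6) → 7 (A4,B9) → 1 (A6,B10).
So the longest common subsequence has length 4.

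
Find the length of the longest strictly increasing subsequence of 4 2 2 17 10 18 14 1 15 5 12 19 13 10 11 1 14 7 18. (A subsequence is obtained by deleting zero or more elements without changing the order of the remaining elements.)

Scanning left to right, the best length ending at each element is: 4→1, 2→1, 2→1, 17→2, 10→2, 18→3, 14→3, 1→1, 15→4, 5→2, 12→3, 19→5, 13→4, 10→3, 11→4, 1→1, 14→5, 7→3, 18→6.
So the longest increasing subsequence has length 6, e.g. 4, 10, 12, 13, 14, 18.

6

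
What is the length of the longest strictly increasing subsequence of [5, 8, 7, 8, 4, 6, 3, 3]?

One longest increasing subsequence is 5, 7, 8 (positions 1,3,4), of length 3; no longer one exists.

3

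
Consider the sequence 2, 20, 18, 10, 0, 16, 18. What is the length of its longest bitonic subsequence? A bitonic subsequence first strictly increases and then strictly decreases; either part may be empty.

5

Let inc[i] be the LIS ending at i and dec[i] the longest strictly decreasing subsequence starting at i. inc = [1, 2, 2, 2, 1, 3, 4], dec = [2, 4, 3, 2, 1, 1, 1].
max_i inc[i]+dec[i]−1 = 5, with one witness 2, 20, 18, 10, 0.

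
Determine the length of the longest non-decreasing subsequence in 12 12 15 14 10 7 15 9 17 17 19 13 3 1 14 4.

Scanning left to right, the best length ending at each element is: 12→1, 12→2, 15→3, 14→3, 10→1, 7→1, 15→4, 9→2, 17→5, 17→6, 19→7, 13→3, 3→1, 1→1, 14→4, 4→2.
So the longest non-decreasing subsequence has length 7, e.g. 12, 12, 15, 15, 17, 17, 19.

7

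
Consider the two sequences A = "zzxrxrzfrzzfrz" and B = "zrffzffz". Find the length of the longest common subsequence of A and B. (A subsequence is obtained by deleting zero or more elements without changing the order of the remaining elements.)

Backtracking the LCS table gives one alignment: z (A2,B1) → r (A4,B2) → z (A7,B5) → f (A8,B6) → f (A12,B7) → z (A14,B8).
So the longest common subsequence has length 6.

6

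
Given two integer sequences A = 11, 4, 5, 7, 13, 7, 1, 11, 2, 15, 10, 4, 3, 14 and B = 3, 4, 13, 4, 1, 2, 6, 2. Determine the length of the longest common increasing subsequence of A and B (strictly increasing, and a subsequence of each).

A longest common strictly increasing subsequence is 4, 13 (length 2); it appears in order in both A and B, and no longer such subsequence exists.

2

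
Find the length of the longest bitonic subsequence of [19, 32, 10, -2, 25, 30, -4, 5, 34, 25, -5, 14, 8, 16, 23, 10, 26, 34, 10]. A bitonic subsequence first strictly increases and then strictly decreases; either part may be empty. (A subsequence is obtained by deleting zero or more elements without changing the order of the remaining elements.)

Let inc[i] be the LIS ending at i and dec[i] the longest strictly decreasing subsequence starting at i. inc = [1, 2, 1, 1, 2, 3, 1, 2, 4, 3, 1, 3, 3, 4, 5, 4, 6, 7, 4], dec = [5, 5, 4, 3, 3, 4, 2, 2, 4, 3, 1, 2, 1, 2, 2, 1, 2, 2, 1].
max_i inc[i]+dec[i]−1 = 8, with one witness -2, 5, 14, 16, 23, 26, 34, 10.

8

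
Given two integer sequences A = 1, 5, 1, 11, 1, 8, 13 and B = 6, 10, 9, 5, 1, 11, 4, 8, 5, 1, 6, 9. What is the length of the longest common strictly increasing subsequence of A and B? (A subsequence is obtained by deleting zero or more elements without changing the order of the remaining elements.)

2

For each value that appears in both, track the longest common increasing run ending there.
The best achievable length is 2; one witness is 5, 11 (A-positions 2,4, B-positions 4,6).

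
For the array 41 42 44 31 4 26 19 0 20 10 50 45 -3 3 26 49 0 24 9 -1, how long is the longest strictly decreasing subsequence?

8

Scanning left to right, the best length ending at each element is: 41→1, 42→1, 44→1, 31→2, 4→3, 26→3, 19→4, 0→5, 20→4, 10→5, 50→1, 45→2, -3→6, 3→6, 26→3, 49→2, 0→7, 24→4, 9→6, -1→8.
So the longest decreasing subsequence has length 8, e.g. 41, 31, 26, 19, 10, 3, 0, -1.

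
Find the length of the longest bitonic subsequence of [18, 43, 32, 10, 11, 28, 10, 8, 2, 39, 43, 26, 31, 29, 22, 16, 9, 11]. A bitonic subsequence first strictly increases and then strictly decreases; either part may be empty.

One longest bitonic subsequence is 10, 11, 28, 39, 43, 31, 29, 22, 16, 11 (positions 4,5,6,10,11,13,14,15,16,18): it rises to 43 then falls. Length 10 is optimal.

10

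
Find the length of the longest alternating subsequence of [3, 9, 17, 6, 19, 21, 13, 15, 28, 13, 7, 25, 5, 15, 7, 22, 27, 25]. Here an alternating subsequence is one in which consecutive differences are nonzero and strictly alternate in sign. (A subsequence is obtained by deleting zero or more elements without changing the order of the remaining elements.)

13

Track the best alternating length ending on an up-step vs a down-step at each position: up/down = 1/1, 2/1, 2/1, 2/3, 4/1, 4/1, 4/5, 6/5, 6/1, 4/7, 4/7, 8/7, 2/9, 10/9, 10/11, 12/9, 12/7, 12/13.
The maximum over both is 13; one such subsequence is 3, 9, 6, 19, 13, 15, 13, 25, 5, 15, 7, 27, 25.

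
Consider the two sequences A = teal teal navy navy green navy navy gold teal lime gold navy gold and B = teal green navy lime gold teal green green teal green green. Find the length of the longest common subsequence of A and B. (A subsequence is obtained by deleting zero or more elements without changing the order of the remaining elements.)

Backtracking the LCS table gives one alignment: teal (A2,B1) → green (A5,B2) → navy (A6,B3) → gold (A8,B5) → teal (A9,B9).
So the longest common subsequence has length 5.

5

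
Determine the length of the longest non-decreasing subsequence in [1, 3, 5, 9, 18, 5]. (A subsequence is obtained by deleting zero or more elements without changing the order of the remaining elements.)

Let dp[i] be the longest non-decreasing subsequence ending at position i. Then dp = [1, 2, 3, 4, 5, 4].
The maximum is 5; one witness is 1, 3, 5, 9, 18 at positions 1,2,3,4,5.

5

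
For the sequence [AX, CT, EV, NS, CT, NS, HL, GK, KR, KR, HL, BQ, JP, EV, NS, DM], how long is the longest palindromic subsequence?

Using dp[i][j] = 2 + dp[i+1][j−1] if the ends match, else max(dp[i+1][j], dp[i][j−1]):
dp[1][16] = 6. A witness is NS HL KR KR HL NS at positions 6,7,9,10,11,15.

6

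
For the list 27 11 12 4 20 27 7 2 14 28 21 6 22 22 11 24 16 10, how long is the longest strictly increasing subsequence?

6

Let dp[i] be the longest increasing subsequence ending at position i. Then dp = [1, 1, 2, 1, 3, 4, 2, 1, 3, 5, 4, 2, 5, 5, 3, 6, 4, 3].
The maximum is 6; one witness is 11, 12, 20, 21, 22, 24 at positions 2,3,5,11,13,16.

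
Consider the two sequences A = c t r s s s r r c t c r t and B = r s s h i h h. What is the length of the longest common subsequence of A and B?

A longest common subsequence is rss (length 3); the LCS DP confirms no longer common subsequence exists.

3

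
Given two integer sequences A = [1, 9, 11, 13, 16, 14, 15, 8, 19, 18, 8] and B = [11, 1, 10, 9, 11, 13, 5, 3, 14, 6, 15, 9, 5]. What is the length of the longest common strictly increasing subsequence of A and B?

A longest common strictly increasing subsequence is 1, 9, 11, 13, 14, 15 (length 6); it appears in order in both A and B, and no longer such subsequence exists.

6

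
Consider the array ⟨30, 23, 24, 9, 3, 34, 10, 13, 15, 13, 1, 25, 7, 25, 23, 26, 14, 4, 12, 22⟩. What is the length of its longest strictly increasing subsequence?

6

One longest increasing subsequence is 9, 10, 13, 15, 25, 26 (positions 4,7,8,9,12,16), of length 6; no longer one exists.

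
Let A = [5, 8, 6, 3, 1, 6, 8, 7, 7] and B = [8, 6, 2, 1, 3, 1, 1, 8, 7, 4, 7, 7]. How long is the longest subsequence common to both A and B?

A longest common subsequence is 8, 6, 3, 1, 8, 7, 7 (length 7); the LCS DP confirms no longer common subsequence exists.

7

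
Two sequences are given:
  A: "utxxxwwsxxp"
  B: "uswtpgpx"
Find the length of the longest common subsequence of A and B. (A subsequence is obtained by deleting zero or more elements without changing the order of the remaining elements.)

3

Backtracking the LCS table gives one alignment: u (A1,B1) → t (A2,B4) → x (A10,B8).
So the longest common subsequence has length 3.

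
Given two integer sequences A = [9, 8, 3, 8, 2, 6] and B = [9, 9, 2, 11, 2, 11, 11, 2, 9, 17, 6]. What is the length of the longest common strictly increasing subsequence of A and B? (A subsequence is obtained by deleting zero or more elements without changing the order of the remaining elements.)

2

A longest common strictly increasing subsequence is 2, 6 (length 2); it appears in order in both A and B, and no longer such subsequence exists.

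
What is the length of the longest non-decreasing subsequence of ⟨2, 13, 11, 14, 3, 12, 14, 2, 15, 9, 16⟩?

Scanning left to right, the best length ending at each element is: 2→1, 13→2, 11→2, 14→3, 3→2, 12→3, 14→4, 2→2, 15→5, 9→3, 16→6.
So the longest non-decreasing subsequence has length 6, e.g. 2, 13, 14, 14, 15, 16.

6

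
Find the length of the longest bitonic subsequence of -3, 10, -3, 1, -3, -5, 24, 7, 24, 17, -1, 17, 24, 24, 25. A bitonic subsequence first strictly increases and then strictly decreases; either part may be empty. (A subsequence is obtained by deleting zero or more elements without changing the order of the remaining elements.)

Let inc[i] be the LIS ending at i and dec[i] the longest strictly decreasing subsequence starting at i. inc = [1, 2, 1, 2, 1, 1, 3, 3, 4, 4, 2, 4, 5, 5, 6], dec = [2, 4, 2, 3, 2, 1, 3, 2, 3, 2, 1, 1, 1, 1, 1].
max_i inc[i]+dec[i]−1 = 6, with one witness -3, 1, 7, 24, 17, -1.

6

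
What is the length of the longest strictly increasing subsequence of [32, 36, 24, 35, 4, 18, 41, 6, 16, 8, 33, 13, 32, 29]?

5

Let dp[i] be the longest increasing subsequence ending at position i. Then dp = [1, 2, 1, 2, 1, 2, 3, 2, 3, 3, 4, 4, 5, 5].
The maximum is 5; one witness is 4, 6, 8, 13, 32 at positions 5,8,10,12,13.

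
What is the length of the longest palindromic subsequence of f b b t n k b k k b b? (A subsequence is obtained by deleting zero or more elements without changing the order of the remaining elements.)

7

Using dp[i][j] = 2 + dp[i+1][j−1] if the ends match, else max(dp[i+1][j], dp[i][j−1]):
dp[1][11] = 7. A witness is bbkkkbb at positions 2,3,6,8,9,10,11.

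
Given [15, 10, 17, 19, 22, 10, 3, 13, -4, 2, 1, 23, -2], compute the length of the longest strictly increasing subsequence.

5

Let dp[i] be the longest increasing subsequence ending at position i. Then dp = [1, 1, 2, 3, 4, 1, 1, 2, 1, 2, 2, 5, 2].
The maximum is 5; one witness is 15, 17, 19, 22, 23 at positions 1,3,4,5,12.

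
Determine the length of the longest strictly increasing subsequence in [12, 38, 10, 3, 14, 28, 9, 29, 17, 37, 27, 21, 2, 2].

Let dp[i] be the longest increasing subsequence ending at position i. Then dp = [1, 2, 1, 1, 2, 3, 2, 4, 3, 5, 4, 4, 1, 1].
The maximum is 5; one witness is 12, 14, 28, 29, 37 at positions 1,5,6,8,10.

5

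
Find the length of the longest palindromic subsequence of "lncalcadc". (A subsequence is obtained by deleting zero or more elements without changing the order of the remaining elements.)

Using dp[i][j] = 2 + dp[i+1][j−1] if the ends match, else max(dp[i+1][j], dp[i][j−1]):
dp[1][9] = 5. A witness is cacac at positions 3,4,6,7,9.

5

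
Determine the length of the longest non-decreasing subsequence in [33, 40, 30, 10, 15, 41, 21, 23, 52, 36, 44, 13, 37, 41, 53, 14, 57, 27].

9

Let dp[i] be the longest non-decreasing subsequence ending at position i. Then dp = [1, 2, 1, 1, 2, 3, 3, 4, 5, 5, 6, 2, 6, 7, 8, 3, 9, 5].
The maximum is 9; one witness is 10, 15, 21, 23, 36, 37, 41, 53, 57 at positions 4,5,7,8,10,13,14,15,17.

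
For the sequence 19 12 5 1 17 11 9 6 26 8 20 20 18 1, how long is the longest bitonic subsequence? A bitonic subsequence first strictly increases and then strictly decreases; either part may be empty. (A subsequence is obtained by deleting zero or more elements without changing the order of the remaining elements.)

6

Let inc[i] be the LIS ending at i and dec[i] the longest strictly decreasing subsequence starting at i. inc = [1, 1, 1, 1, 2, 2, 2, 2, 3, 3, 4, 4, 4, 1], dec = [6, 5, 2, 1, 5, 4, 3, 2, 4, 2, 3, 3, 2, 1].
max_i inc[i]+dec[i]−1 = 6, with one witness 19, 17, 11, 9, 8, 1.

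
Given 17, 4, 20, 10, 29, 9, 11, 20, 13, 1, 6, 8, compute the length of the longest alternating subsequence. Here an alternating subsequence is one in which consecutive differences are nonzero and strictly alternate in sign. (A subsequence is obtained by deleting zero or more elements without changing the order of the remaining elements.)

Track the best alternating length ending on an up-step vs a down-step at each position: up/down = 1/1, 1/2, 3/1, 3/4, 5/1, 3/6, 7/6, 7/6, 7/8, 1/8, 9/8, 9/8.
The maximum over both is 9; one such subsequence is 17, 4, 20, 10, 29, 9, 11, 1, 6.

9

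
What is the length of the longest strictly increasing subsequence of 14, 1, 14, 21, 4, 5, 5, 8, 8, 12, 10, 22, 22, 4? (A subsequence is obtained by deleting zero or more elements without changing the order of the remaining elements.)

Let dp[i] be the longest increasing subsequence ending at position i. Then dp = [1, 1, 2, 3, 2, 3, 3, 4, 4, 5, 5, 6, 6, 2].
The maximum is 6; one witness is 1, 4, 5, 8, 12, 22 at positions 2,5,6,8,10,12.

6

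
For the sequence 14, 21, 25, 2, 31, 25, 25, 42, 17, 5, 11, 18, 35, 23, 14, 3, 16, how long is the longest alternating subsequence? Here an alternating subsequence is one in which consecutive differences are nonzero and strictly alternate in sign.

10

Track the best alternating length ending on an up-step vs a down-step at each position: up/down = 1/1, 2/1, 2/1, 1/3, 4/1, 4/5, 4/5, 6/1, 4/7, 4/7, 8/7, 8/7, 8/7, 8/9, 8/9, 4/9, 10/9.
The maximum over both is 10; one such subsequence is 14, 21, 2, 31, 25, 42, 17, 18, 14, 16.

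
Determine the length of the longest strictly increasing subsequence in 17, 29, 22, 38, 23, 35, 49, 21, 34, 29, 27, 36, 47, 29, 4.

One longest increasing subsequence is 17, 22, 23, 35, 36, 47 (positions 1,3,5,6,12,13), of length 6; no longer one exists.

6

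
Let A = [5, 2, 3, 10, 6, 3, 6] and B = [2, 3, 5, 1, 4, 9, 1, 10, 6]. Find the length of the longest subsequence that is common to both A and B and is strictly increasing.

3

For each value that appears in both, track the longest common increasing run ending there.
The best achievable length is 3; one witness is 2, 3, 10 (A-positions 2,3,4, B-positions 1,2,8).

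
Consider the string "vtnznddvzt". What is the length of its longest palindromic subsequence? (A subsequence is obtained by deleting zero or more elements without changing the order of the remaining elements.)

One longest palindromic subsequence is tzddzt (positions 2,4,6,7,9,10); it reads the same forward and backward, and the interval DP gives dp[1][10] = 6.

6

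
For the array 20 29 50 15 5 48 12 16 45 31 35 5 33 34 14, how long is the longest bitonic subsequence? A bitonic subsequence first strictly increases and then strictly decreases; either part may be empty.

8

One longest bitonic subsequence is 20, 29, 50, 48, 45, 35, 34, 14 (positions 1,2,3,6,9,11,14,15): it rises to 50 then falls. Length 8 is optimal.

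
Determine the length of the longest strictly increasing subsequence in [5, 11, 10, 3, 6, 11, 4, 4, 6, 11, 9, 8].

4

One longest increasing subsequence is 3, 4, 6, 11 (positions 4,7,9,10), of length 4; no longer one exists.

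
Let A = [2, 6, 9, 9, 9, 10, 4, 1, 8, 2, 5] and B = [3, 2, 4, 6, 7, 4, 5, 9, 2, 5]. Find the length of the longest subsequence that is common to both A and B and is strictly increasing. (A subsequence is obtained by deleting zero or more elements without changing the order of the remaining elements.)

A longest common strictly increasing subsequence is 2, 4, 5 (length 3); it appears in order in both A and B, and no longer such subsequence exists.

3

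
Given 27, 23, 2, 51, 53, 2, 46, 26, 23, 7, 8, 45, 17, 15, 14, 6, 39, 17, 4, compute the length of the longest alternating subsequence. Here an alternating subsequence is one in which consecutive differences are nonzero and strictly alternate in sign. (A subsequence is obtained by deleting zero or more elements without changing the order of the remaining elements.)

Track the best alternating length ending on an up-step vs a down-step at each position: up/down = 1/1, 1/2, 1/2, 3/1, 3/1, 1/4, 5/4, 5/6, 5/6, 5/6, 7/6, 7/6, 7/8, 7/8, 7/8, 5/8, 9/8, 9/10, 5/10.
The maximum over both is 10; one such subsequence is 27, 23, 51, 2, 46, 26, 45, 17, 39, 17.

10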